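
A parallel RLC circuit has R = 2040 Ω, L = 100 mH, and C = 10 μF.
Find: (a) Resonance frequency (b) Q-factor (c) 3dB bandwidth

Step 1 — Resonance: ω₀ = 1/√(LC) = 1/√(0.1·1e-05) = 1000 rad/s.
Step 2 — f₀ = ω₀/(2π) = 159.2 Hz.
Step 3 — Parallel Q: Q = R/(ω₀L) = 2040/(1000·0.1) = 20.4.
Step 4 — Bandwidth: Δω = ω₀/Q = 49.02 rad/s; BW = Δω/(2π) = 7.802 Hz.

(a) f₀ = 159.2 Hz  (b) Q = 20.4  (c) BW = 7.802 Hz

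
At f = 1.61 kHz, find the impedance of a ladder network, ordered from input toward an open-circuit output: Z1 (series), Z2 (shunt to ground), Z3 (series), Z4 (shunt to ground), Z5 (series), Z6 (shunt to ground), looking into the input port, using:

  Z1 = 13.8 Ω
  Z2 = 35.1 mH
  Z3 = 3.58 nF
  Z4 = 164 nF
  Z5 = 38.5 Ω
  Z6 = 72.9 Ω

Step 1 — Angular frequency: ω = 2π·f = 2π·1610 = 1.012e+04 rad/s.
Step 2 — Component impedances:
  Z1: Z = R = 13.8 Ω
  Z2: Z = jωL = j·1.012e+04·0.0351 = 0 + j355.1 Ω
  Z3: Z = 1/(jωC) = -j/(ω·C) = 0 - j2.761e+04 Ω
  Z4: Z = 1/(jωC) = -j/(ω·C) = 0 - j602.8 Ω
  Z5: Z = R = 38.5 Ω
  Z6: Z = R = 72.9 Ω
Step 3 — Ladder network (open output): work backward from the far end, alternating series and parallel combinations. Z_in = 13.82 + j359.7 Ω = 360∠87.8° Ω.

Z = 13.82 + j359.7 Ω = 360∠87.8° Ω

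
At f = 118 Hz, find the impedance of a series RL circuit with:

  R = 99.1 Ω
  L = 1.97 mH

Step 1 — Angular frequency: ω = 2π·f = 2π·118 = 741.4 rad/s.
Step 2 — Component impedances:
  R: Z = R = 99.1 Ω
  L: Z = jωL = j·741.4·0.00197 = 0 + j1.461 Ω
Step 3 — Series combination: Z_total = R + L = 99.1 + j1.461 Ω = 99.11∠0.8° Ω.

Z = 99.1 + j1.461 Ω = 99.11∠0.8° Ω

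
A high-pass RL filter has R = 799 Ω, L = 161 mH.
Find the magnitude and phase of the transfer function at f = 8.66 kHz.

Step 1 — Angular frequency: ω = 2π·8660 = 5.441e+04 rad/s.
Step 2 — Transfer function: H(jω) = jωL/(R + jωL).
Step 3 — Numerator jωL = j·8760; denominator R + jωL = 799 + j8760.
Step 4 — H = 0.9918 + j0.09045.
Step 5 — Magnitude: |H| = 0.9959 (-0.0 dB); phase: φ = 5.2°.

|H| = 0.9959 (-0.0 dB), φ = 5.2°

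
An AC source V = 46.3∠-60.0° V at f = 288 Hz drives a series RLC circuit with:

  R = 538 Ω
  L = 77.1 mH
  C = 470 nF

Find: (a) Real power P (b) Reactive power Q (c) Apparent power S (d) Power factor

Step 1 — Angular frequency: ω = 2π·f = 2π·288 = 1810 rad/s.
Step 2 — Component impedances:
  R: Z = R = 538 Ω
  L: Z = jωL = j·1810·0.0771 = 0 + j139.5 Ω
  C: Z = 1/(jωC) = -j/(ω·C) = 0 - j1176 Ω
Step 3 — Series combination: Z_total = R + L + C = 538 - j1036 Ω = 1168∠-62.6° Ω.
Step 4 — Source phasor: V = 46.3∠-60.0° V = 23.15 - j40.1 V.
Step 5 — Current: I = V / Z = 0.03961 + j0.001773 A = 0.03965∠2.6° A.
Step 6 — Complex power: S = V·I* = 0.846 - j1.629 VA.
Step 7 — Real power: P = Re(S) = 0.846 W.
Step 8 — Reactive power: Q = Im(S) = -1.629 VAR.
Step 9 — Apparent power: |S| = 1.836 VA.
Step 10 — Power factor: PF = P/|S| = 0.4608 (leading).

(a) P = 0.846 W  (b) Q = -1.629 VAR  (c) S = 1.836 VA  (d) PF = 0.4608 (leading)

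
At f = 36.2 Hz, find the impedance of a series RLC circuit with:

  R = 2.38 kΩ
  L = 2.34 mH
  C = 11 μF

Step 1 — Angular frequency: ω = 2π·f = 2π·36.2 = 227.5 rad/s.
Step 2 — Component impedances:
  R: Z = R = 2380 Ω
  L: Z = jωL = j·227.5·0.00234 = 0 + j0.5322 Ω
  C: Z = 1/(jωC) = -j/(ω·C) = 0 - j399.7 Ω
Step 3 — Series combination: Z_total = R + L + C = 2380 - j399.2 Ω = 2413∠-9.5° Ω.

Z = 2380 - j399.2 Ω = 2413∠-9.5° Ω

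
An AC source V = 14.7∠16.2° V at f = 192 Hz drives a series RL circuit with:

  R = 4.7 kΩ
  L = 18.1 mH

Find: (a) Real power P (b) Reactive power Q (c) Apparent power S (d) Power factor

Step 1 — Angular frequency: ω = 2π·f = 2π·192 = 1206 rad/s.
Step 2 — Component impedances:
  R: Z = R = 4700 Ω
  L: Z = jωL = j·1206·0.0181 = 0 + j21.84 Ω
Step 3 — Series combination: Z_total = R + L = 4700 + j21.84 Ω = 4700∠0.3° Ω.
Step 4 — Source phasor: V = 14.7∠16.2° V = 14.12 + j4.101 V.
Step 5 — Current: I = V / Z = 0.003007 + j0.0008586 A = 0.003128∠15.9° A.
Step 6 — Complex power: S = V·I* = 0.04598 + j0.0002136 VA.
Step 7 — Real power: P = Re(S) = 0.04598 W.
Step 8 — Reactive power: Q = Im(S) = 0.0002136 VAR.
Step 9 — Apparent power: |S| = 0.04598 VA.
Step 10 — Power factor: PF = P/|S| = 1 (lagging).

(a) P = 0.04598 W  (b) Q = 0.0002136 VAR  (c) S = 0.04598 VA  (d) PF = 1 (lagging)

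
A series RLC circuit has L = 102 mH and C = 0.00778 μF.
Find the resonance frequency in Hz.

Step 1 — Resonance condition Im(Z)=0 gives ω₀ = 1/√(LC).
Step 2 — ω₀ = 1/√(0.102·7.78e-09) = 3.55e+04 rad/s.
Step 3 — f₀ = ω₀/(2π) = 5650 Hz.

f₀ = 5650 Hz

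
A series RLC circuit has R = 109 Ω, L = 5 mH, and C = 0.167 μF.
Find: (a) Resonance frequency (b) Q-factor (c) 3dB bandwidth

Step 1 — Resonance: ω₀ = 1/√(LC) = 1/√(0.005·1.67e-07) = 3.461e+04 rad/s.
Step 2 — f₀ = ω₀/(2π) = 5508 Hz.
Step 3 — Series Q: Q = ω₀L/R = 3.461e+04·0.005/109 = 1.587.
Step 4 — Bandwidth: Δω = ω₀/Q = 2.18e+04 rad/s; BW = Δω/(2π) = 3470 Hz.

(a) f₀ = 5508 Hz  (b) Q = 1.587  (c) BW = 3470 Hz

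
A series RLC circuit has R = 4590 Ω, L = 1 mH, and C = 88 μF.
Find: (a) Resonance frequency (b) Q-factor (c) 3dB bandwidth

Step 1 — Resonance: ω₀ = 1/√(LC) = 1/√(0.001·8.8e-05) = 3371 rad/s.
Step 2 — f₀ = ω₀/(2π) = 536.5 Hz.
Step 3 — Series Q: Q = ω₀L/R = 3371·0.001/4590 = 0.0007344.
Step 4 — Bandwidth: Δω = ω₀/Q = 4.59e+06 rad/s; BW = Δω/(2π) = 7.305e+05 Hz.

(a) f₀ = 536.5 Hz  (b) Q = 0.0007344  (c) BW = 7.305e+05 Hz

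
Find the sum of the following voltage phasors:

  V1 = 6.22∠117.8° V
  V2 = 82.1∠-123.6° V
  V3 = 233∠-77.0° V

Step 1 — Convert each phasor to rectangular form:
  V1 = 6.22·(cos(117.8°) + j·sin(117.8°)) = -2.901 + j5.502 V
  V2 = 82.1·(cos(-123.6°) + j·sin(-123.6°)) = -45.43 - j68.38 V
  V3 = 233·(cos(-77.0°) + j·sin(-77.0°)) = 52.41 - j227 V
Step 2 — Sum components: V_total = 4.079 - j289.9 V.
Step 3 — Convert to polar: |V_total| = 289.9 V, ∠V_total = -89.2°.

V_total = 289.9∠-89.2° V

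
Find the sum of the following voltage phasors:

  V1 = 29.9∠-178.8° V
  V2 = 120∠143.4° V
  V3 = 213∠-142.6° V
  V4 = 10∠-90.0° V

Step 1 — Convert each phasor to rectangular form:
  V1 = 29.9·(cos(-178.8°) + j·sin(-178.8°)) = -29.89 - j0.6262 V
  V2 = 120·(cos(143.4°) + j·sin(143.4°)) = -96.34 + j71.55 V
  V3 = 213·(cos(-142.6°) + j·sin(-142.6°)) = -169.2 - j129.4 V
  V4 = 10·(cos(-90.0°) + j·sin(-90.0°)) = 0 - j10 V
Step 2 — Sum components: V_total = -295.4 - j68.45 V.
Step 3 — Convert to polar: |V_total| = 303.3 V, ∠V_total = -167.0°.

V_total = 303.3∠-167.0° V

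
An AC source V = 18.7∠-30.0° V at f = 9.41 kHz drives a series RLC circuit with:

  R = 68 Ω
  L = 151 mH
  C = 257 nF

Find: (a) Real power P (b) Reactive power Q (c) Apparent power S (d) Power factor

Step 1 — Angular frequency: ω = 2π·f = 2π·9410 = 5.912e+04 rad/s.
Step 2 — Component impedances:
  R: Z = R = 68 Ω
  L: Z = jωL = j·5.912e+04·0.151 = 0 + j8928 Ω
  C: Z = 1/(jωC) = -j/(ω·C) = 0 - j65.81 Ω
Step 3 — Series combination: Z_total = R + L + C = 68 + j8862 Ω = 8862∠89.6° Ω.
Step 4 — Source phasor: V = 18.7∠-30.0° V = 16.19 - j9.35 V.
Step 5 — Current: I = V / Z = -0.001041 - j0.001835 A = 0.00211∠-119.6° A.
Step 6 — Complex power: S = V·I* = 0.0003028 + j0.03946 VA.
Step 7 — Real power: P = Re(S) = 0.0003028 W.
Step 8 — Reactive power: Q = Im(S) = 0.03946 VAR.
Step 9 — Apparent power: |S| = 0.03946 VA.
Step 10 — Power factor: PF = P/|S| = 0.007673 (lagging).

(a) P = 0.0003028 W  (b) Q = 0.03946 VAR  (c) S = 0.03946 VA  (d) PF = 0.007673 (lagging)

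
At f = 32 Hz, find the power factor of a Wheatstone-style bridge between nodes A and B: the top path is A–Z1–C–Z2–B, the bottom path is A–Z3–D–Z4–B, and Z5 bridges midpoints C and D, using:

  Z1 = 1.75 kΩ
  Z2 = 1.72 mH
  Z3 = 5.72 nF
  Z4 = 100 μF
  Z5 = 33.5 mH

Step 1 — Angular frequency: ω = 2π·f = 2π·32 = 201.1 rad/s.
Step 2 — Component impedances:
  Z1: Z = R = 1750 Ω
  Z2: Z = jωL = j·201.1·0.00172 = 0 + j0.3458 Ω
  Z3: Z = 1/(jωC) = -j/(ω·C) = 0 - j8.695e+05 Ω
  Z4: Z = 1/(jωC) = -j/(ω·C) = 0 - j49.74 Ω
  Z5: Z = jωL = j·201.1·0.0335 = 0 + j6.736 Ω
Step 3 — Bridge requires nodal analysis (the Z5 bridge couples midpoints C and D, so the two paths cannot be reduced to a simple series/parallel combination). Setting node B to ground and injecting 1 A at node A, the 3-node admittance system at A, C, D solves to V_A = Z_AB = 1750 - j3.173 Ω = 1750∠-0.1° Ω.
Step 4 — Power factor: PF = cos(φ) = Re(Z)/|Z| = 1750/1750 = 1.
Step 5 — Type: Im(Z) = -3.173 ⇒ leading (phase φ = -0.1°).

PF = 1 (leading, φ = -0.1°)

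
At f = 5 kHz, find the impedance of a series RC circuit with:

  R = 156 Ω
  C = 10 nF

Step 1 — Angular frequency: ω = 2π·f = 2π·5000 = 3.142e+04 rad/s.
Step 2 — Component impedances:
  R: Z = R = 156 Ω
  C: Z = 1/(jωC) = -j/(ω·C) = 0 - j3183 Ω
Step 3 — Series combination: Z_total = R + C = 156 - j3183 Ω = 3187∠-87.2° Ω.

Z = 156 - j3183 Ω = 3187∠-87.2° Ω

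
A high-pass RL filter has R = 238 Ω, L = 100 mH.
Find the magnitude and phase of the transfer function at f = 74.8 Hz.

Step 1 — Angular frequency: ω = 2π·74.8 = 470 rad/s.
Step 2 — Transfer function: H(jω) = jωL/(R + jωL).
Step 3 — Numerator jωL = j·47; denominator R + jωL = 238 + j47.
Step 4 — H = 0.03753 + j0.1901.
Step 5 — Magnitude: |H| = 0.1937 (-14.3 dB); phase: φ = 78.8°.

|H| = 0.1937 (-14.3 dB), φ = 78.8°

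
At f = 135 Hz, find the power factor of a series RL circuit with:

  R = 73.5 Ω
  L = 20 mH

Step 1 — Angular frequency: ω = 2π·f = 2π·135 = 848.2 rad/s.
Step 2 — Component impedances:
  R: Z = R = 73.5 Ω
  L: Z = jωL = j·848.2·0.02 = 0 + j16.96 Ω
Step 3 — Series combination: Z_total = R + L = 73.5 + j16.96 Ω = 75.43∠13.0° Ω.
Step 4 — Power factor: PF = cos(φ) = Re(Z)/|Z| = 73.5/75.43 = 0.9744.
Step 5 — Type: Im(Z) = 16.96 ⇒ lagging (phase φ = 13.0°).

PF = 0.9744 (lagging, φ = 13.0°)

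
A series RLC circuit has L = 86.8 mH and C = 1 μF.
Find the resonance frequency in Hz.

Step 1 — Resonance condition Im(Z)=0 gives ω₀ = 1/√(LC).
Step 2 — ω₀ = 1/√(0.0868·1e-06) = 3394 rad/s.
Step 3 — f₀ = ω₀/(2π) = 540.2 Hz.

f₀ = 540.2 Hz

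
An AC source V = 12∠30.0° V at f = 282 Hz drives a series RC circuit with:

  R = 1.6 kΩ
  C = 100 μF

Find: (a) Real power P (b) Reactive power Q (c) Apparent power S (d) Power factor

Step 1 — Angular frequency: ω = 2π·f = 2π·282 = 1772 rad/s.
Step 2 — Component impedances:
  R: Z = R = 1600 Ω
  C: Z = 1/(jωC) = -j/(ω·C) = 0 - j5.644 Ω
Step 3 — Series combination: Z_total = R + C = 1600 - j5.644 Ω = 1600∠-0.2° Ω.
Step 4 — Source phasor: V = 12∠30.0° V = 10.39 + j6 V.
Step 5 — Current: I = V / Z = 0.006482 + j0.003773 A = 0.0075∠30.2° A.
Step 6 — Complex power: S = V·I* = 0.09 - j0.0003175 VA.
Step 7 — Real power: P = Re(S) = 0.09 W.
Step 8 — Reactive power: Q = Im(S) = -0.0003175 VAR.
Step 9 — Apparent power: |S| = 0.09 VA.
Step 10 — Power factor: PF = P/|S| = 1 (leading).

(a) P = 0.09 W  (b) Q = -0.0003175 VAR  (c) S = 0.09 VA  (d) PF = 1 (leading)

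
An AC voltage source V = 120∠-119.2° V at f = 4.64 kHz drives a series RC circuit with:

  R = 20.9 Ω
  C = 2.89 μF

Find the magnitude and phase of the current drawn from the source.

Step 1 — Angular frequency: ω = 2π·f = 2π·4640 = 2.915e+04 rad/s.
Step 2 — Component impedances:
  R: Z = R = 20.9 Ω
  C: Z = 1/(jωC) = -j/(ω·C) = 0 - j11.87 Ω
Step 3 — Series combination: Z_total = R + C = 20.9 - j11.87 Ω = 24.03∠-29.6° Ω.
Step 4 — Source phasor: V = 120∠-119.2° V = -58.54 - j104.8 V.
Step 5 — Ohm's law: I = V / Z_total = (-58.54 - j104.8) / (20.9 - j11.87) = 0.03411 - j4.993 A.
Step 6 — Convert to polar: |I| = 4.993 A, ∠I = -89.6°.

I = 4.993∠-89.6° A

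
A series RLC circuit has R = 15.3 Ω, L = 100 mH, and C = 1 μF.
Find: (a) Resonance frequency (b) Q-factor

Step 1 — Resonance condition Im(Z)=0 gives ω₀ = 1/√(LC).
Step 2 — ω₀ = 1/√(0.1·1e-06) = 3162 rad/s.
Step 3 — f₀ = ω₀/(2π) = 503.3 Hz.
Step 4 — Series Q: Q = ω₀L/R = 3162·0.1/15.3 = 20.67.

(a) f₀ = 503.3 Hz  (b) Q = 20.67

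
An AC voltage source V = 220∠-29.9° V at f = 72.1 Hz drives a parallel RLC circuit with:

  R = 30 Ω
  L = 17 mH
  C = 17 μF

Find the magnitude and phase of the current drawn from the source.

Step 1 — Angular frequency: ω = 2π·f = 2π·72.1 = 453 rad/s.
Step 2 — Component impedances:
  R: Z = R = 30 Ω
  L: Z = jωL = j·453·0.017 = 0 + j7.701 Ω
  C: Z = 1/(jωC) = -j/(ω·C) = 0 - j129.8 Ω
Step 3 — Parallel combination: 1/Z_total = 1/R + 1/L + 1/C; Z_total = 2.079 + j7.619 Ω = 7.898∠74.7° Ω.
Step 4 — Source phasor: V = 220∠-29.9° V = 190.7 - j109.7 V.
Step 5 — Ohm's law: I = V / Z_total = (190.7 - j109.7) / (2.079 + j7.619) = -7.038 - j26.95 A.
Step 6 — Convert to polar: |I| = 27.85 A, ∠I = -104.6°.

I = 27.85∠-104.6° A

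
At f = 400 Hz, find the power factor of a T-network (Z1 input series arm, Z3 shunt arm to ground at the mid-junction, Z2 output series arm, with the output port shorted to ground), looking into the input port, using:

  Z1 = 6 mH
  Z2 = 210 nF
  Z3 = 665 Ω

Step 1 — Angular frequency: ω = 2π·f = 2π·400 = 2513 rad/s.
Step 2 — Component impedances:
  Z1: Z = jωL = j·2513·0.006 = 0 + j15.08 Ω
  Z2: Z = 1/(jωC) = -j/(ω·C) = 0 - j1895 Ω
  Z3: Z = R = 665 Ω
Step 3 — With the output port shorted to ground, the output series arm Z2 runs from the junction to ground; the shunt arm Z3 also runs from the junction to ground. They appear in parallel: Z3 || Z2 = 592.1 - j207.8 Ω.
Step 4 — Series with input arm Z1: Z_in = Z1 + (Z3 || Z2) = 592.1 - j192.7 Ω = 622.6∠-18.0° Ω.
Step 5 — Power factor: PF = cos(φ) = Re(Z)/|Z| = 592.07/622.64 = 0.9509.
Step 6 — Type: Im(Z) = -192.7 ⇒ leading (phase φ = -18.0°).

PF = 0.9509 (leading, φ = -18.0°)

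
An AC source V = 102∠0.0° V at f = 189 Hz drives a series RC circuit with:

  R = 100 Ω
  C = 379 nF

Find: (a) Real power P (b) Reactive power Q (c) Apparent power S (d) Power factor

Step 1 — Angular frequency: ω = 2π·f = 2π·189 = 1188 rad/s.
Step 2 — Component impedances:
  R: Z = R = 100 Ω
  C: Z = 1/(jωC) = -j/(ω·C) = 0 - j2222 Ω
Step 3 — Series combination: Z_total = R + C = 100 - j2222 Ω = 2224∠-87.4° Ω.
Step 4 — Source phasor: V = 102∠0.0° V = 102 V.
Step 5 — Current: I = V / Z = 0.002062 + j0.04581 A = 0.04586∠87.4° A.
Step 6 — Complex power: S = V·I* = 0.2103 - j4.673 VA.
Step 7 — Real power: P = Re(S) = 0.2103 W.
Step 8 — Reactive power: Q = Im(S) = -4.673 VAR.
Step 9 — Apparent power: |S| = 4.678 VA.
Step 10 — Power factor: PF = P/|S| = 0.04496 (leading).

(a) P = 0.2103 W  (b) Q = -4.673 VAR  (c) S = 4.678 VA  (d) PF = 0.04496 (leading)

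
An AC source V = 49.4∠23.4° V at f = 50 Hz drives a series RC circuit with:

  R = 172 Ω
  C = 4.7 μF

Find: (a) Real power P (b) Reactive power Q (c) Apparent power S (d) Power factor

Step 1 — Angular frequency: ω = 2π·f = 2π·50 = 314.2 rad/s.
Step 2 — Component impedances:
  R: Z = R = 172 Ω
  C: Z = 1/(jωC) = -j/(ω·C) = 0 - j677.3 Ω
Step 3 — Series combination: Z_total = R + C = 172 - j677.3 Ω = 698.8∠-75.8° Ω.
Step 4 — Source phasor: V = 49.4∠23.4° V = 45.34 + j19.62 V.
Step 5 — Current: I = V / Z = -0.01124 + j0.0698 A = 0.0707∠99.2° A.
Step 6 — Complex power: S = V·I* = 0.8597 - j3.385 VA.
Step 7 — Real power: P = Re(S) = 0.8597 W.
Step 8 — Reactive power: Q = Im(S) = -3.385 VAR.
Step 9 — Apparent power: |S| = 3.492 VA.
Step 10 — Power factor: PF = P/|S| = 0.2462 (leading).

(a) P = 0.8597 W  (b) Q = -3.385 VAR  (c) S = 3.492 VA  (d) PF = 0.2462 (leading)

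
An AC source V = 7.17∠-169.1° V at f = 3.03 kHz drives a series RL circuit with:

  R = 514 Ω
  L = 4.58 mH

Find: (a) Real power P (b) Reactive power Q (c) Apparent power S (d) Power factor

Step 1 — Angular frequency: ω = 2π·f = 2π·3030 = 1.904e+04 rad/s.
Step 2 — Component impedances:
  R: Z = R = 514 Ω
  L: Z = jωL = j·1.904e+04·0.00458 = 0 + j87.19 Ω
Step 3 — Series combination: Z_total = R + L = 514 + j87.19 Ω = 521.3∠9.6° Ω.
Step 4 — Source phasor: V = 7.17∠-169.1° V = -7.041 - j1.356 V.
Step 5 — Current: I = V / Z = -0.01375 - j0.0003053 A = 0.01375∠-178.7° A.
Step 6 — Complex power: S = V·I* = 0.09722 + j0.01649 VA.
Step 7 — Real power: P = Re(S) = 0.09722 W.
Step 8 — Reactive power: Q = Im(S) = 0.01649 VAR.
Step 9 — Apparent power: |S| = 0.09861 VA.
Step 10 — Power factor: PF = P/|S| = 0.9859 (lagging).

(a) P = 0.09722 W  (b) Q = 0.01649 VAR  (c) S = 0.09861 VA  (d) PF = 0.9859 (lagging)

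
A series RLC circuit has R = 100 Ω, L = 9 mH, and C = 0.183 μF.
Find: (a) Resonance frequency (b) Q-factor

Step 1 — Resonance condition Im(Z)=0 gives ω₀ = 1/√(LC).
Step 2 — ω₀ = 1/√(0.009·1.83e-07) = 2.464e+04 rad/s.
Step 3 — f₀ = ω₀/(2π) = 3922 Hz.
Step 4 — Series Q: Q = ω₀L/R = 2.464e+04·0.009/100 = 2.218.

(a) f₀ = 3922 Hz  (b) Q = 2.218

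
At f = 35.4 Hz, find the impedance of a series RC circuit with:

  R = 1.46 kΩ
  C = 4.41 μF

Step 1 — Angular frequency: ω = 2π·f = 2π·35.4 = 222.4 rad/s.
Step 2 — Component impedances:
  R: Z = R = 1460 Ω
  C: Z = 1/(jωC) = -j/(ω·C) = 0 - j1019 Ω
Step 3 — Series combination: Z_total = R + C = 1460 - j1019 Ω = 1781∠-34.9° Ω.

Z = 1460 - j1019 Ω = 1781∠-34.9° Ω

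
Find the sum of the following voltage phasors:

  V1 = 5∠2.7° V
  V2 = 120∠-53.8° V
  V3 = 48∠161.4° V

Step 1 — Convert each phasor to rectangular form:
  V1 = 5·(cos(2.7°) + j·sin(2.7°)) = 4.994 + j0.2355 V
  V2 = 120·(cos(-53.8°) + j·sin(-53.8°)) = 70.87 - j96.84 V
  V3 = 48·(cos(161.4°) + j·sin(161.4°)) = -45.49 + j15.31 V
Step 2 — Sum components: V_total = 30.37 - j81.29 V.
Step 3 — Convert to polar: |V_total| = 86.78 V, ∠V_total = -69.5°.

V_total = 86.78∠-69.5° V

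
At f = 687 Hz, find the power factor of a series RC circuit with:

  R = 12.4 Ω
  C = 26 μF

Step 1 — Angular frequency: ω = 2π·f = 2π·687 = 4317 rad/s.
Step 2 — Component impedances:
  R: Z = R = 12.4 Ω
  C: Z = 1/(jωC) = -j/(ω·C) = 0 - j8.91 Ω
Step 3 — Series combination: Z_total = R + C = 12.4 - j8.91 Ω = 15.27∠-35.7° Ω.
Step 4 — Power factor: PF = cos(φ) = Re(Z)/|Z| = 12.4/15.269 = 0.8121.
Step 5 — Type: Im(Z) = -8.91 ⇒ leading (phase φ = -35.7°).

PF = 0.8121 (leading, φ = -35.7°)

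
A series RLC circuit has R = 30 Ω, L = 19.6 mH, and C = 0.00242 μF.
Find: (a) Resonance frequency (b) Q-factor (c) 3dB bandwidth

Step 1 — Resonance: ω₀ = 1/√(LC) = 1/√(0.0196·2.42e-09) = 1.452e+05 rad/s.
Step 2 — f₀ = ω₀/(2π) = 2.311e+04 Hz.
Step 3 — Series Q: Q = ω₀L/R = 1.452e+05·0.0196/30 = 94.86.
Step 4 — Bandwidth: Δω = ω₀/Q = 1531 rad/s; BW = Δω/(2π) = 243.6 Hz.

(a) f₀ = 2.311e+04 Hz  (b) Q = 94.86  (c) BW = 243.6 Hz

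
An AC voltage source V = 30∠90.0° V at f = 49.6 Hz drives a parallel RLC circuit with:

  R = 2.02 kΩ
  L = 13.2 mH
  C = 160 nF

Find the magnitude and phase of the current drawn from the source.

Step 1 — Angular frequency: ω = 2π·f = 2π·49.6 = 311.6 rad/s.
Step 2 — Component impedances:
  R: Z = R = 2020 Ω
  L: Z = jωL = j·311.6·0.0132 = 0 + j4.114 Ω
  C: Z = 1/(jωC) = -j/(ω·C) = 0 - j2.005e+04 Ω
Step 3 — Parallel combination: 1/Z_total = 1/R + 1/L + 1/C; Z_total = 0.008381 + j4.115 Ω = 4.115∠89.9° Ω.
Step 4 — Source phasor: V = 30∠90.0° V = 0 + j30 V.
Step 5 — Ohm's law: I = V / Z_total = (0 + j30) / (0.008381 + j4.115) = 7.291 + j0.01485 A.
Step 6 — Convert to polar: |I| = 7.291 A, ∠I = 0.1°.

I = 7.291∠0.1° A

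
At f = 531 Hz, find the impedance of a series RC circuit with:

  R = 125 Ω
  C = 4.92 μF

Step 1 — Angular frequency: ω = 2π·f = 2π·531 = 3336 rad/s.
Step 2 — Component impedances:
  R: Z = R = 125 Ω
  C: Z = 1/(jωC) = -j/(ω·C) = 0 - j60.92 Ω
Step 3 — Series combination: Z_total = R + C = 125 - j60.92 Ω = 139.1∠-26.0° Ω.

Z = 125 - j60.92 Ω = 139.1∠-26.0° Ω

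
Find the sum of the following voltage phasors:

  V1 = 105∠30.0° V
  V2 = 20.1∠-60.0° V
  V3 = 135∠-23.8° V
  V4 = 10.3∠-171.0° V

Step 1 — Convert each phasor to rectangular form:
  V1 = 105·(cos(30.0°) + j·sin(30.0°)) = 90.93 + j52.5 V
  V2 = 20.1·(cos(-60.0°) + j·sin(-60.0°)) = 10.05 - j17.41 V
  V3 = 135·(cos(-23.8°) + j·sin(-23.8°)) = 123.5 - j54.48 V
  V4 = 10.3·(cos(-171.0°) + j·sin(-171.0°)) = -10.17 - j1.611 V
Step 2 — Sum components: V_total = 214.3 - j21 V.
Step 3 — Convert to polar: |V_total| = 215.4 V, ∠V_total = -5.6°.

V_total = 215.4∠-5.6° V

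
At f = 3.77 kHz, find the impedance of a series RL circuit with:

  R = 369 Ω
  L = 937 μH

Step 1 — Angular frequency: ω = 2π·f = 2π·3770 = 2.369e+04 rad/s.
Step 2 — Component impedances:
  R: Z = R = 369 Ω
  L: Z = jωL = j·2.369e+04·0.000937 = 0 + j22.2 Ω
Step 3 — Series combination: Z_total = R + L = 369 + j22.2 Ω = 369.7∠3.4° Ω.

Z = 369 + j22.2 Ω = 369.7∠3.4° Ω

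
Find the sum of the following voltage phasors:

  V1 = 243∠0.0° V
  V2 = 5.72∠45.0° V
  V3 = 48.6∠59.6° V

Step 1 — Convert each phasor to rectangular form:
  V1 = 243·(cos(0.0°) + j·sin(0.0°)) = 243 V
  V2 = 5.72·(cos(45.0°) + j·sin(45.0°)) = 4.045 + j4.045 V
  V3 = 48.6·(cos(59.6°) + j·sin(59.6°)) = 24.59 + j41.92 V
Step 2 — Sum components: V_total = 271.6 + j45.96 V.
Step 3 — Convert to polar: |V_total| = 275.5 V, ∠V_total = 9.6°.

V_total = 275.5∠9.6° V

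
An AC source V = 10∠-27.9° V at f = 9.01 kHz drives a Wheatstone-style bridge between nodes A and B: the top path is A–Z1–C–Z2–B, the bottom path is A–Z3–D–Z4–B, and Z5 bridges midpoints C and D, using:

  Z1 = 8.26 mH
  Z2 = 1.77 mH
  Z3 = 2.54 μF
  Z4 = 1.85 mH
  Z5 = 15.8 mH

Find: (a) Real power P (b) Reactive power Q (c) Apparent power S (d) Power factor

Step 1 — Angular frequency: ω = 2π·f = 2π·9010 = 5.661e+04 rad/s.
Step 2 — Component impedances:
  Z1: Z = jωL = j·5.661e+04·0.00826 = 0 + j467.6 Ω
  Z2: Z = jωL = j·5.661e+04·0.00177 = 0 + j100.2 Ω
  Z3: Z = 1/(jωC) = -j/(ω·C) = 0 - j6.954 Ω
  Z4: Z = jωL = j·5.661e+04·0.00185 = 0 + j104.7 Ω
  Z5: Z = jωL = j·5.661e+04·0.0158 = 0 + j894.5 Ω
Step 3 — Bridge requires nodal analysis (the Z5 bridge couples midpoints C and D, so the two paths cannot be reduced to a simple series/parallel combination). Setting node B to ground and injecting 1 A at node A, the 3-node admittance system at A, C, D solves to V_A = Z_AB = 0 + j78.04 Ω = 78.04∠90.0° Ω.
Step 4 — Source phasor: V = 10∠-27.9° V = 8.838 - j4.679 V.
Step 5 — Current: I = V / Z = -0.05996 - j0.1132 A = 0.1281∠-117.9° A.
Step 6 — Complex power: S = V·I* = 0 + j1.281 VA.
Step 7 — Real power: P = Re(S) = 0 W.
Step 8 — Reactive power: Q = Im(S) = 1.281 VAR.
Step 9 — Apparent power: |S| = 1.281 VA.
Step 10 — Power factor: PF = P/|S| = 0 (lagging).

(a) P = 0 W  (b) Q = 1.281 VAR  (c) S = 1.281 VA  (d) PF = 0 (lagging)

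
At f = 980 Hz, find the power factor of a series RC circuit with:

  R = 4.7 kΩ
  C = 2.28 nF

Step 1 — Angular frequency: ω = 2π·f = 2π·980 = 6158 rad/s.
Step 2 — Component impedances:
  R: Z = R = 4700 Ω
  C: Z = 1/(jωC) = -j/(ω·C) = 0 - j7.123e+04 Ω
Step 3 — Series combination: Z_total = R + C = 4700 - j7.123e+04 Ω = 7.138e+04∠-86.2° Ω.
Step 4 — Power factor: PF = cos(φ) = Re(Z)/|Z| = 4700/7.138e+04 = 0.06584.
Step 5 — Type: Im(Z) = -7.123e+04 ⇒ leading (phase φ = -86.2°).

PF = 0.06584 (leading, φ = -86.2°)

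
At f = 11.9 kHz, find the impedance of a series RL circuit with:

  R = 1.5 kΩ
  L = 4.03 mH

Step 1 — Angular frequency: ω = 2π·f = 2π·1.19e+04 = 7.477e+04 rad/s.
Step 2 — Component impedances:
  R: Z = R = 1500 Ω
  L: Z = jωL = j·7.477e+04·0.00403 = 0 + j301.3 Ω
Step 3 — Series combination: Z_total = R + L = 1500 + j301.3 Ω = 1530∠11.4° Ω.

Z = 1500 + j301.3 Ω = 1530∠11.4° Ω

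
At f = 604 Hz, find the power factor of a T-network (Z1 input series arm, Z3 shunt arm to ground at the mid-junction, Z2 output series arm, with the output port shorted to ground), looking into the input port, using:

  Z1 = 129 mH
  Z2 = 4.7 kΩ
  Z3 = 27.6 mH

Step 1 — Angular frequency: ω = 2π·f = 2π·604 = 3795 rad/s.
Step 2 — Component impedances:
  Z1: Z = jωL = j·3795·0.129 = 0 + j489.6 Ω
  Z2: Z = R = 4700 Ω
  Z3: Z = jωL = j·3795·0.0276 = 0 + j104.7 Ω
Step 3 — With the output port shorted to ground, the output series arm Z2 runs from the junction to ground; the shunt arm Z3 also runs from the junction to ground. They appear in parallel: Z3 || Z2 = 2.333 + j104.7 Ω.
Step 4 — Series with input arm Z1: Z_in = Z1 + (Z3 || Z2) = 2.333 + j594.3 Ω = 594.3∠89.8° Ω.
Step 5 — Power factor: PF = cos(φ) = Re(Z)/|Z| = 2.333/594.3 = 0.003926.
Step 6 — Type: Im(Z) = 594.3 ⇒ lagging (phase φ = 89.8°).

PF = 0.003926 (lagging, φ = 89.8°)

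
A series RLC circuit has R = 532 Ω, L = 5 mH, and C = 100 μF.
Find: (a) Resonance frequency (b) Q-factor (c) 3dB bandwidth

Step 1 — Resonance condition Im(Z)=0 gives ω₀ = 1/√(LC).
Step 2 — ω₀ = 1/√(0.005·0.0001) = 1414 rad/s.
Step 3 — f₀ = ω₀/(2π) = 225.1 Hz.
Step 4 — Series Q: Q = ω₀L/R = 1414·0.005/532 = 0.01329.
Step 5 — 3dB bandwidth: Δω = ω₀/Q = 1.064e+05 rad/s; BW = Δω/(2π) = 1.693e+04 Hz.

(a) f₀ = 225.1 Hz  (b) Q = 0.01329  (c) BW = 1.693e+04 Hz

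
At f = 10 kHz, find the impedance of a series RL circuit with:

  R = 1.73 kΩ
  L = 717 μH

Step 1 — Angular frequency: ω = 2π·f = 2π·1e+04 = 6.283e+04 rad/s.
Step 2 — Component impedances:
  R: Z = R = 1730 Ω
  L: Z = jωL = j·6.283e+04·0.000717 = 0 + j45.05 Ω
Step 3 — Series combination: Z_total = R + L = 1730 + j45.05 Ω = 1731∠1.5° Ω.

Z = 1730 + j45.05 Ω = 1731∠1.5° Ω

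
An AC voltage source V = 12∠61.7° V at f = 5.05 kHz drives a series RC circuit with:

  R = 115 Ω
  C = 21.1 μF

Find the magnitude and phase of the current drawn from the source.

Step 1 — Angular frequency: ω = 2π·f = 2π·5050 = 3.173e+04 rad/s.
Step 2 — Component impedances:
  R: Z = R = 115 Ω
  C: Z = 1/(jωC) = -j/(ω·C) = 0 - j1.494 Ω
Step 3 — Series combination: Z_total = R + C = 115 - j1.494 Ω = 115∠-0.7° Ω.
Step 4 — Source phasor: V = 12∠61.7° V = 5.689 + j10.57 V.
Step 5 — Ohm's law: I = V / Z_total = (5.689 + j10.57) / (115 - j1.494) = 0.04827 + j0.0925 A.
Step 6 — Convert to polar: |I| = 0.1043 A, ∠I = 62.4°.

I = 0.1043∠62.4° A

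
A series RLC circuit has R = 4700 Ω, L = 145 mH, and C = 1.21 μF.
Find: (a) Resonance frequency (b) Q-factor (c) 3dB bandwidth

Step 1 — Resonance: ω₀ = 1/√(LC) = 1/√(0.145·1.21e-06) = 2387 rad/s.
Step 2 — f₀ = ω₀/(2π) = 380 Hz.
Step 3 — Series Q: Q = ω₀L/R = 2387·0.145/4700 = 0.07365.
Step 4 — Bandwidth: Δω = ω₀/Q = 3.241e+04 rad/s; BW = Δω/(2π) = 5159 Hz.

(a) f₀ = 380 Hz  (b) Q = 0.07365  (c) BW = 5159 Hz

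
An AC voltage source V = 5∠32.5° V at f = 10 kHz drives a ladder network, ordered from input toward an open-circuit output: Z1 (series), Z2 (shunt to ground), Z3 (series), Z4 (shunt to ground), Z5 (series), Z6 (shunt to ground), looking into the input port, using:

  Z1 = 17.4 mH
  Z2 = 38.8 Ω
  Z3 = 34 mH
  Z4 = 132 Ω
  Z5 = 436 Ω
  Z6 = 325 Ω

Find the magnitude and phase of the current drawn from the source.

Step 1 — Angular frequency: ω = 2π·f = 2π·1e+04 = 6.283e+04 rad/s.
Step 2 — Component impedances:
  Z1: Z = jωL = j·6.283e+04·0.0174 = 0 + j1093 Ω
  Z2: Z = R = 38.8 Ω
  Z3: Z = jωL = j·6.283e+04·0.034 = 0 + j2136 Ω
  Z4: Z = R = 132 Ω
  Z5: Z = R = 436 Ω
  Z6: Z = R = 325 Ω
Step 3 — Ladder network (open output): work backward from the far end, alternating series and parallel combinations. Z_in = 38.75 + j1094 Ω = 1095∠88.0° Ω.
Step 4 — Source phasor: V = 5∠32.5° V = 4.217 + j2.686 V.
Step 5 — Ohm's law: I = V / Z_total = (4.217 + j2.686) / (38.75 + j1094) = 0.002589 - j0.003763 A.
Step 6 — Convert to polar: |I| = 0.004568 A, ∠I = -55.5°.

I = 0.004568∠-55.5° A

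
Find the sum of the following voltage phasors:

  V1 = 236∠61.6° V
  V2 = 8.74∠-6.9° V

Step 1 — Convert each phasor to rectangular form:
  V1 = 236·(cos(61.6°) + j·sin(61.6°)) = 112.2 + j207.6 V
  V2 = 8.74·(cos(-6.9°) + j·sin(-6.9°)) = 8.677 - j1.05 V
Step 2 — Sum components: V_total = 120.9 + j206.5 V.
Step 3 — Convert to polar: |V_total| = 239.3 V, ∠V_total = 59.7°.

V_total = 239.3∠59.7° V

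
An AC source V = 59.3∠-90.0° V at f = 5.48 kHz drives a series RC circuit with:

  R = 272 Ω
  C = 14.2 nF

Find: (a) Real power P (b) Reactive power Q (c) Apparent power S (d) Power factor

Step 1 — Angular frequency: ω = 2π·f = 2π·5480 = 3.443e+04 rad/s.
Step 2 — Component impedances:
  R: Z = R = 272 Ω
  C: Z = 1/(jωC) = -j/(ω·C) = 0 - j2045 Ω
Step 3 — Series combination: Z_total = R + C = 272 - j2045 Ω = 2063∠-82.4° Ω.
Step 4 — Source phasor: V = 59.3∠-90.0° V = 0 - j59.3 V.
Step 5 — Current: I = V / Z = 0.02849 - j0.003789 A = 0.02874∠-7.6° A.
Step 6 — Complex power: S = V·I* = 0.2247 - j1.689 VA.
Step 7 — Real power: P = Re(S) = 0.2247 W.
Step 8 — Reactive power: Q = Im(S) = -1.689 VAR.
Step 9 — Apparent power: |S| = 1.704 VA.
Step 10 — Power factor: PF = P/|S| = 0.1318 (leading).

(a) P = 0.2247 W  (b) Q = -1.689 VAR  (c) S = 1.704 VA  (d) PF = 0.1318 (leading)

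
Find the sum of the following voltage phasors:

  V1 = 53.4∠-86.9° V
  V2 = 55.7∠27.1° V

Step 1 — Convert each phasor to rectangular form:
  V1 = 53.4·(cos(-86.9°) + j·sin(-86.9°)) = 2.888 - j53.32 V
  V2 = 55.7·(cos(27.1°) + j·sin(27.1°)) = 49.58 + j25.37 V
Step 2 — Sum components: V_total = 52.47 - j27.95 V.
Step 3 — Convert to polar: |V_total| = 59.45 V, ∠V_total = -28.0°.

V_total = 59.45∠-28.0° V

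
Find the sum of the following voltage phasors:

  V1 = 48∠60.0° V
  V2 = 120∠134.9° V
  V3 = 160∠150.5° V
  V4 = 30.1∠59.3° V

Step 1 — Convert each phasor to rectangular form:
  V1 = 48·(cos(60.0°) + j·sin(60.0°)) = 24 + j41.57 V
  V2 = 120·(cos(134.9°) + j·sin(134.9°)) = -84.7 + j85 V
  V3 = 160·(cos(150.5°) + j·sin(150.5°)) = -139.3 + j78.79 V
  V4 = 30.1·(cos(59.3°) + j·sin(59.3°)) = 15.37 + j25.88 V
Step 2 — Sum components: V_total = -184.6 + j231.2 V.
Step 3 — Convert to polar: |V_total| = 295.9 V, ∠V_total = 128.6°.

V_total = 295.9∠128.6° V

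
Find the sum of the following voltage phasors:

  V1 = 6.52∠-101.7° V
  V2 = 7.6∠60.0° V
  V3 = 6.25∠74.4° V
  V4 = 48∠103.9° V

Step 1 — Convert each phasor to rectangular form:
  V1 = 6.52·(cos(-101.7°) + j·sin(-101.7°)) = -1.322 - j6.385 V
  V2 = 7.6·(cos(60.0°) + j·sin(60.0°)) = 3.8 + j6.582 V
  V3 = 6.25·(cos(74.4°) + j·sin(74.4°)) = 1.681 + j6.02 V
  V4 = 48·(cos(103.9°) + j·sin(103.9°)) = -11.53 + j46.59 V
Step 2 — Sum components: V_total = -7.372 + j52.81 V.
Step 3 — Convert to polar: |V_total| = 53.32 V, ∠V_total = 97.9°.

V_total = 53.32∠97.9° V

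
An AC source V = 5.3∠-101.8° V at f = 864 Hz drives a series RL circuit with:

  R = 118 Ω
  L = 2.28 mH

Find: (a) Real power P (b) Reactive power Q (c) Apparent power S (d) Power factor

Step 1 — Angular frequency: ω = 2π·f = 2π·864 = 5429 rad/s.
Step 2 — Component impedances:
  R: Z = R = 118 Ω
  L: Z = jωL = j·5429·0.00228 = 0 + j12.38 Ω
Step 3 — Series combination: Z_total = R + L = 118 + j12.38 Ω = 118.6∠6.0° Ω.
Step 4 — Source phasor: V = 5.3∠-101.8° V = -1.084 - j5.188 V.
Step 5 — Current: I = V / Z = -0.01365 - j0.04253 A = 0.04467∠-107.8° A.
Step 6 — Complex power: S = V·I* = 0.2355 + j0.0247 VA.
Step 7 — Real power: P = Re(S) = 0.2355 W.
Step 8 — Reactive power: Q = Im(S) = 0.0247 VAR.
Step 9 — Apparent power: |S| = 0.2368 VA.
Step 10 — Power factor: PF = P/|S| = 0.9945 (lagging).

(a) P = 0.2355 W  (b) Q = 0.0247 VAR  (c) S = 0.2368 VA  (d) PF = 0.9945 (lagging)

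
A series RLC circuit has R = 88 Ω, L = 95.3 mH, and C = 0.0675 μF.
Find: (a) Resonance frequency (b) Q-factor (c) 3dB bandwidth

Step 1 — Resonance: ω₀ = 1/√(LC) = 1/√(0.0953·6.75e-08) = 1.247e+04 rad/s.
Step 2 — f₀ = ω₀/(2π) = 1984 Hz.
Step 3 — Series Q: Q = ω₀L/R = 1.247e+04·0.0953/88 = 13.5.
Step 4 — Bandwidth: Δω = ω₀/Q = 923.4 rad/s; BW = Δω/(2π) = 147 Hz.

(a) f₀ = 1984 Hz  (b) Q = 13.5  (c) BW = 147 Hz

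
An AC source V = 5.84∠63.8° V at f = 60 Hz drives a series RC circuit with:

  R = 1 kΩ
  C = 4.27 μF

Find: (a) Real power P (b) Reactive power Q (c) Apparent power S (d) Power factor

Step 1 — Angular frequency: ω = 2π·f = 2π·60 = 377 rad/s.
Step 2 — Component impedances:
  R: Z = R = 1000 Ω
  C: Z = 1/(jωC) = -j/(ω·C) = 0 - j621.2 Ω
Step 3 — Series combination: Z_total = R + C = 1000 - j621.2 Ω = 1177∠-31.8° Ω.
Step 4 — Source phasor: V = 5.84∠63.8° V = 2.578 + j5.24 V.
Step 5 — Current: I = V / Z = -0.0004883 + j0.004937 A = 0.004961∠95.6° A.
Step 6 — Complex power: S = V·I* = 0.02461 - j0.01529 VA.
Step 7 — Real power: P = Re(S) = 0.02461 W.
Step 8 — Reactive power: Q = Im(S) = -0.01529 VAR.
Step 9 — Apparent power: |S| = 0.02897 VA.
Step 10 — Power factor: PF = P/|S| = 0.8494 (leading).

(a) P = 0.02461 W  (b) Q = -0.01529 VAR  (c) S = 0.02897 VA  (d) PF = 0.8494 (leading)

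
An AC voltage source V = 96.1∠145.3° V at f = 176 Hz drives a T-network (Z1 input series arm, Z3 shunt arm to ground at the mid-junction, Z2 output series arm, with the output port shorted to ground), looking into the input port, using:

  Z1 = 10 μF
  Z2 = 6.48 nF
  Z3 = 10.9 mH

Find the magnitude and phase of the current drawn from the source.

Step 1 — Angular frequency: ω = 2π·f = 2π·176 = 1106 rad/s.
Step 2 — Component impedances:
  Z1: Z = 1/(jωC) = -j/(ω·C) = 0 - j90.43 Ω
  Z2: Z = 1/(jωC) = -j/(ω·C) = 0 - j1.396e+05 Ω
  Z3: Z = jωL = j·1106·0.0109 = 0 + j12.05 Ω
Step 3 — With the output port shorted to ground, the output series arm Z2 runs from the junction to ground; the shunt arm Z3 also runs from the junction to ground. They appear in parallel: Z3 || Z2 = 0 + j12.05 Ω.
Step 4 — Series with input arm Z1: Z_in = Z1 + (Z3 || Z2) = 0 - j78.37 Ω = 78.37∠-90.0° Ω.
Step 5 — Source phasor: V = 96.1∠145.3° V = -79.01 + j54.71 V.
Step 6 — Ohm's law: I = V / Z_total = (-79.01 + j54.71) / (0 - j78.37) = -0.698 - j1.008 A.
Step 7 — Convert to polar: |I| = 1.226 A, ∠I = -124.7°.

I = 1.226∠-124.7° A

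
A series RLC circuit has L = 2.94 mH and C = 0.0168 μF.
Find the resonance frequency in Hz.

Step 1 — Resonance condition Im(Z)=0 gives ω₀ = 1/√(LC).
Step 2 — ω₀ = 1/√(0.00294·1.68e-08) = 1.423e+05 rad/s.
Step 3 — f₀ = ω₀/(2π) = 2.265e+04 Hz.

f₀ = 2.265e+04 Hz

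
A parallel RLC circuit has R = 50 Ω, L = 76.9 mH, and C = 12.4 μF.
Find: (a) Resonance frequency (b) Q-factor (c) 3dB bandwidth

Step 1 — Resonance: ω₀ = 1/√(LC) = 1/√(0.0769·1.24e-05) = 1024 rad/s.
Step 2 — f₀ = ω₀/(2π) = 163 Hz.
Step 3 — Parallel Q: Q = R/(ω₀L) = 50/(1024·0.0769) = 0.6349.
Step 4 — Bandwidth: Δω = ω₀/Q = 1613 rad/s; BW = Δω/(2π) = 256.7 Hz.

(a) f₀ = 163 Hz  (b) Q = 0.6349  (c) BW = 256.7 Hz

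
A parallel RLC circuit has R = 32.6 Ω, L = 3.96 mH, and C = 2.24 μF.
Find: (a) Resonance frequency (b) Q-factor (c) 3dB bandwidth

Step 1 — Resonance: ω₀ = 1/√(LC) = 1/√(0.00396·2.24e-06) = 1.062e+04 rad/s.
Step 2 — f₀ = ω₀/(2π) = 1690 Hz.
Step 3 — Parallel Q: Q = R/(ω₀L) = 32.6/(1.062e+04·0.00396) = 0.7753.
Step 4 — Bandwidth: Δω = ω₀/Q = 1.369e+04 rad/s; BW = Δω/(2π) = 2179 Hz.

(a) f₀ = 1690 Hz  (b) Q = 0.7753  (c) BW = 2179 Hz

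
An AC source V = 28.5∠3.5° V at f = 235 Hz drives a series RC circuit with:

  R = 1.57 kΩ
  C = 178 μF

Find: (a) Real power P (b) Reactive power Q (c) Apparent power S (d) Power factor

Step 1 — Angular frequency: ω = 2π·f = 2π·235 = 1477 rad/s.
Step 2 — Component impedances:
  R: Z = R = 1570 Ω
  C: Z = 1/(jωC) = -j/(ω·C) = 0 - j3.805 Ω
Step 3 — Series combination: Z_total = R + C = 1570 - j3.805 Ω = 1570∠-0.1° Ω.
Step 4 — Source phasor: V = 28.5∠3.5° V = 28.45 + j1.74 V.
Step 5 — Current: I = V / Z = 0.01812 + j0.001152 A = 0.01815∠3.6° A.
Step 6 — Complex power: S = V·I* = 0.5174 - j0.001254 VA.
Step 7 — Real power: P = Re(S) = 0.5174 W.
Step 8 — Reactive power: Q = Im(S) = -0.001254 VAR.
Step 9 — Apparent power: |S| = 0.5174 VA.
Step 10 — Power factor: PF = P/|S| = 1 (leading).

(a) P = 0.5174 W  (b) Q = -0.001254 VAR  (c) S = 0.5174 VA  (d) PF = 1 (leading)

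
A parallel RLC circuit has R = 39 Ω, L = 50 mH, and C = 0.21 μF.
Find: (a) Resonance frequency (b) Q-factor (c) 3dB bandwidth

Step 1 — Resonance: ω₀ = 1/√(LC) = 1/√(0.05·2.1e-07) = 9759 rad/s.
Step 2 — f₀ = ω₀/(2π) = 1553 Hz.
Step 3 — Parallel Q: Q = R/(ω₀L) = 39/(9759·0.05) = 0.07993.
Step 4 — Bandwidth: Δω = ω₀/Q = 1.221e+05 rad/s; BW = Δω/(2π) = 1.943e+04 Hz.

(a) f₀ = 1553 Hz  (b) Q = 0.07993  (c) BW = 1.943e+04 Hz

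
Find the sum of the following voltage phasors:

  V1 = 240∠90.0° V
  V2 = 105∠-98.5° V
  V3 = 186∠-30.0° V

Step 1 — Convert each phasor to rectangular form:
  V1 = 240·(cos(90.0°) + j·sin(90.0°)) = 0 + j240 V
  V2 = 105·(cos(-98.5°) + j·sin(-98.5°)) = -15.52 - j103.8 V
  V3 = 186·(cos(-30.0°) + j·sin(-30.0°)) = 161.1 - j93 V
Step 2 — Sum components: V_total = 145.6 + j43.15 V.
Step 3 — Convert to polar: |V_total| = 151.8 V, ∠V_total = 16.5°.

V_total = 151.8∠16.5° V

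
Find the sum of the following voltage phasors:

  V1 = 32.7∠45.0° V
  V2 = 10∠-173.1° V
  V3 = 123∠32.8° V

Step 1 — Convert each phasor to rectangular form:
  V1 = 32.7·(cos(45.0°) + j·sin(45.0°)) = 23.12 + j23.12 V
  V2 = 10·(cos(-173.1°) + j·sin(-173.1°)) = -9.928 - j1.201 V
  V3 = 123·(cos(32.8°) + j·sin(32.8°)) = 103.4 + j66.63 V
Step 2 — Sum components: V_total = 116.6 + j88.55 V.
Step 3 — Convert to polar: |V_total| = 146.4 V, ∠V_total = 37.2°.

V_total = 146.4∠37.2° V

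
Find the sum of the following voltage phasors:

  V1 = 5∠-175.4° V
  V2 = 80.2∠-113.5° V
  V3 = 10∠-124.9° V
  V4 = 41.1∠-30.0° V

Step 1 — Convert each phasor to rectangular form:
  V1 = 5·(cos(-175.4°) + j·sin(-175.4°)) = -4.984 - j0.401 V
  V2 = 80.2·(cos(-113.5°) + j·sin(-113.5°)) = -31.98 - j73.55 V
  V3 = 10·(cos(-124.9°) + j·sin(-124.9°)) = -5.721 - j8.202 V
  V4 = 41.1·(cos(-30.0°) + j·sin(-30.0°)) = 35.59 - j20.55 V
Step 2 — Sum components: V_total = -7.091 - j102.7 V.
Step 3 — Convert to polar: |V_total| = 102.9 V, ∠V_total = -93.9°.

V_total = 102.9∠-93.9° V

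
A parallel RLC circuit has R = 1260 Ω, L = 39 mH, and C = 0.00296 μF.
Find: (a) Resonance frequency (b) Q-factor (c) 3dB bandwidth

Step 1 — Resonance: ω₀ = 1/√(LC) = 1/√(0.039·2.96e-09) = 9.307e+04 rad/s.
Step 2 — f₀ = ω₀/(2π) = 1.481e+04 Hz.
Step 3 — Parallel Q: Q = R/(ω₀L) = 1260/(9.307e+04·0.039) = 0.3471.
Step 4 — Bandwidth: Δω = ω₀/Q = 2.681e+05 rad/s; BW = Δω/(2π) = 4.267e+04 Hz.

(a) f₀ = 1.481e+04 Hz  (b) Q = 0.3471  (c) BW = 4.267e+04 Hz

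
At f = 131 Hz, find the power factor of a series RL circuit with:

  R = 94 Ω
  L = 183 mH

Step 1 — Angular frequency: ω = 2π·f = 2π·131 = 823.1 rad/s.
Step 2 — Component impedances:
  R: Z = R = 94 Ω
  L: Z = jωL = j·823.1·0.183 = 0 + j150.6 Ω
Step 3 — Series combination: Z_total = R + L = 94 + j150.6 Ω = 177.6∠58.0° Ω.
Step 4 — Power factor: PF = cos(φ) = Re(Z)/|Z| = 94/177.55 = 0.5294.
Step 5 — Type: Im(Z) = 150.6 ⇒ lagging (phase φ = 58.0°).

PF = 0.5294 (lagging, φ = 58.0°)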